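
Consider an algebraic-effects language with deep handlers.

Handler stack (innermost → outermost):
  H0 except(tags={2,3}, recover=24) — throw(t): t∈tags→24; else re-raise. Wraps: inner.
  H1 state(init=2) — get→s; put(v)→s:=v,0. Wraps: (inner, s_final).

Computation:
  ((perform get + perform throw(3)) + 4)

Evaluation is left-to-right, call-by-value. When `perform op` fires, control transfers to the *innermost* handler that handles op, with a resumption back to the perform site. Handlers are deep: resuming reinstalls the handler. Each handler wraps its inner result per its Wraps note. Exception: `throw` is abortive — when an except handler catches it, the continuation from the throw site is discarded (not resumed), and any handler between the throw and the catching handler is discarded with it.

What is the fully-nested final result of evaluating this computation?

Step-by-step:
get @ H1 ⇒ 2
throw(3) @ H0 caught ⇒ 24
H1 returns (24, 2)
= (24, 2)

Answer: (24, 2)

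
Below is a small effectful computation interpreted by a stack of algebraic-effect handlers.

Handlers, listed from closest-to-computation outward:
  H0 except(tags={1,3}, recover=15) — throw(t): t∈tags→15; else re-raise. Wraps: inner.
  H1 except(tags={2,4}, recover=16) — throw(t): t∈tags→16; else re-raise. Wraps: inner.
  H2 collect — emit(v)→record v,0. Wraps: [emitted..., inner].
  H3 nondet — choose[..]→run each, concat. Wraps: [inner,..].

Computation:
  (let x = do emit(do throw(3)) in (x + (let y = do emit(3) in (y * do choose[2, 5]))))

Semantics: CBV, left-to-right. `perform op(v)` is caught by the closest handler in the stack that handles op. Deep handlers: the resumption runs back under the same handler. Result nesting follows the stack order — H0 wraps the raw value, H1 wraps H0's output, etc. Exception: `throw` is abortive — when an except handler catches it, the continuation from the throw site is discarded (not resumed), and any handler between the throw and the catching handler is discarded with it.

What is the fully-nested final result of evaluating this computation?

Evaluation trace:
throw(3) @ H0 caught ⇒ 15
H1 returns 15
H2 returns [15]
H3 returns [[15]]
= [[15]]

Answer: [[15]]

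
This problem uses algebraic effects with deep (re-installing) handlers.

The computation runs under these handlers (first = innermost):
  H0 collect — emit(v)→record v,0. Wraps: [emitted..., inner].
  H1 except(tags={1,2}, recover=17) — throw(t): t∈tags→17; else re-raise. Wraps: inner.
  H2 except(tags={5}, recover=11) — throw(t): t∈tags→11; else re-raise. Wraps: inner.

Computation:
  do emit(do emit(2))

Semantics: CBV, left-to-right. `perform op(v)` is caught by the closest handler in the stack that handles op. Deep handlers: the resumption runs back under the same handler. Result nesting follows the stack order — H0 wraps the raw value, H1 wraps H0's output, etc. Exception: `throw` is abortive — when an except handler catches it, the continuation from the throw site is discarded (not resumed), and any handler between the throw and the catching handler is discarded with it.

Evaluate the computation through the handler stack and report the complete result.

Answer: [2, 0, 0]

Working:
emit(2) @ H0 ⇒ out+=2
emit(0) @ H0 ⇒ out+=0
H0 returns [2, 0, 0]
H1 returns [2, 0, 0]
H2 returns [2, 0, 0]
= [2, 0, 0]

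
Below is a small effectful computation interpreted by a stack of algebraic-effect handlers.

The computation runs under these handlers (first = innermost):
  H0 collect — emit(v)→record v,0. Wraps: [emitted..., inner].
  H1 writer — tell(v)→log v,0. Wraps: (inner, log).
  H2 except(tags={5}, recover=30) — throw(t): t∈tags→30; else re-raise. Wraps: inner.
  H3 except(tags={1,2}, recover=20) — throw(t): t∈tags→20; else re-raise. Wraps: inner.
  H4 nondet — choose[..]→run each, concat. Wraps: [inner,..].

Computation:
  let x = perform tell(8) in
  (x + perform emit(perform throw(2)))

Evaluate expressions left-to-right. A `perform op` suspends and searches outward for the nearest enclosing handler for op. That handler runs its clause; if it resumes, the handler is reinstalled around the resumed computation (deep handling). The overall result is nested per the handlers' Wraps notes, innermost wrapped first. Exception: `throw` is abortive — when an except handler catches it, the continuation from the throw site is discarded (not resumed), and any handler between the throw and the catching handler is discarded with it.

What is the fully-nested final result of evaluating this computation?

Answer: [20]

Step-by-step:
tell(8) @ H1 ⇒ log+=8
throw(2) @ H2 re-raised
throw(2) @ H3 caught ⇒ 20
H4 returns [20]
= [20]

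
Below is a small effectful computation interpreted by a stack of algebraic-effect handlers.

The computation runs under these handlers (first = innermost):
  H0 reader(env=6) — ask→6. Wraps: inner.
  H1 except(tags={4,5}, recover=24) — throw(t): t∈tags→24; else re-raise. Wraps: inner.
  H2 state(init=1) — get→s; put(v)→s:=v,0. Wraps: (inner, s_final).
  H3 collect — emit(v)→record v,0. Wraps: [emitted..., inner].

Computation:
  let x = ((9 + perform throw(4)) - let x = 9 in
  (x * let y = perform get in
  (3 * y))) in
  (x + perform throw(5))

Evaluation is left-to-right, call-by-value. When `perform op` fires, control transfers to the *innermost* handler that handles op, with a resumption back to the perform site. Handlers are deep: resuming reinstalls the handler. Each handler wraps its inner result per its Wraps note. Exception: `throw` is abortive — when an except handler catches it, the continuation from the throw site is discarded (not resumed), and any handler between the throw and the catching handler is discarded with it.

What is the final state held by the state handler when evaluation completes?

Working:
throw(4) @ H1 caught ⇒ 24
H2 returns (24, 1)
H3 returns [(24, 1)]
= [(24, 1)]

Answer: 1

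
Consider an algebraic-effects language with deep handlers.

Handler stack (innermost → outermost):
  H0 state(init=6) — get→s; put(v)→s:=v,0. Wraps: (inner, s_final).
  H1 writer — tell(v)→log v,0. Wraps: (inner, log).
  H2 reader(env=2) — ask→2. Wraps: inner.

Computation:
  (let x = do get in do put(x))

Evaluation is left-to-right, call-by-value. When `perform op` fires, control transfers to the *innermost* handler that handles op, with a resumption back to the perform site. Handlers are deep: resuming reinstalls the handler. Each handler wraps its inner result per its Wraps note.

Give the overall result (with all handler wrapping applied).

Answer: ((0, 6), ())

Working:
get @ H0 ⇒ 6
put(6) @ H0 ⇒ s:=6
H0 returns (0, 6)
H1 returns ((0, 6), ())
H2 returns ((0, 6), ())
= ((0, 6), ())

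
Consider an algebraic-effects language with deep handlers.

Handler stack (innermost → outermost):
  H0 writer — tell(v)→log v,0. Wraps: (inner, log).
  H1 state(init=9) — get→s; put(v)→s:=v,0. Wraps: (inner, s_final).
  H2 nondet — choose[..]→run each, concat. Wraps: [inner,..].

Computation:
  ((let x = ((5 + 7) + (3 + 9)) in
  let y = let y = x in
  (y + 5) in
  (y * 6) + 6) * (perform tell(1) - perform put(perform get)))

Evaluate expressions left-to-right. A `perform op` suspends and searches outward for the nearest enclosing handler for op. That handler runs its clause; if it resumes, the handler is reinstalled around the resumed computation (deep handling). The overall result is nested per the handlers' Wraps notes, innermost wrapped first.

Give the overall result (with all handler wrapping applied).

Answer: [((0, (1)), 9)]

Step-by-step:
tell(1) @ H0 ⇒ log+=1
get @ H1 ⇒ 9
put(9) @ H1 ⇒ s:=9
H0 returns (0, (1))
H1 returns ((0, (1)), 9)
H2 returns [((0, (1)), 9)]
= [((0, (1)), 9)]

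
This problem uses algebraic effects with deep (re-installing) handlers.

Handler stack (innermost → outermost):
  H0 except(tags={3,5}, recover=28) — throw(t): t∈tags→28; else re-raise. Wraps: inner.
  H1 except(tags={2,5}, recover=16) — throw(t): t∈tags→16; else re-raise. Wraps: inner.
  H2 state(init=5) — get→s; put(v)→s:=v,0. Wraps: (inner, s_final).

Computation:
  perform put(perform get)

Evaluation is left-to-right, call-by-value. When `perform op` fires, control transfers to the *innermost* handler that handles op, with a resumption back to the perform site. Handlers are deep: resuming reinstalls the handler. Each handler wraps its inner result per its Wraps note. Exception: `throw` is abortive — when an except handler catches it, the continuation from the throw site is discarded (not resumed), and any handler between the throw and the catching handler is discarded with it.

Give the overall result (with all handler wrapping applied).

Working:
get @ H2 ⇒ 5
put(5) @ H2 ⇒ s:=5
H0 returns 0
H1 returns 0
H2 returns (0, 5)
= (0, 5)

Answer: (0, 5)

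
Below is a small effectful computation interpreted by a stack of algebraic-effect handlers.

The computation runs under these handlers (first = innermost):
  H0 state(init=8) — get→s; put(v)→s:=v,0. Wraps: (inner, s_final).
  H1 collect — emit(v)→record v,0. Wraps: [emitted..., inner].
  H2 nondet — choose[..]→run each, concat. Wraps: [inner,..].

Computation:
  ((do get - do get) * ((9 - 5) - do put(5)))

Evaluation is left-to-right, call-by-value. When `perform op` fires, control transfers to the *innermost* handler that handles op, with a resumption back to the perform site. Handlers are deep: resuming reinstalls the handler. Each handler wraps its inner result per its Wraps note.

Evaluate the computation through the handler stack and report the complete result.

Step-by-step:
get @ H0 ⇒ 8
get @ H0 ⇒ 8
put(5) @ H0 ⇒ s:=5
H0 returns (0, 5)
H1 returns [(0, 5)]
H2 returns [[(0, 5)]]
= [[(0, 5)]]

Answer: [[(0, 5)]]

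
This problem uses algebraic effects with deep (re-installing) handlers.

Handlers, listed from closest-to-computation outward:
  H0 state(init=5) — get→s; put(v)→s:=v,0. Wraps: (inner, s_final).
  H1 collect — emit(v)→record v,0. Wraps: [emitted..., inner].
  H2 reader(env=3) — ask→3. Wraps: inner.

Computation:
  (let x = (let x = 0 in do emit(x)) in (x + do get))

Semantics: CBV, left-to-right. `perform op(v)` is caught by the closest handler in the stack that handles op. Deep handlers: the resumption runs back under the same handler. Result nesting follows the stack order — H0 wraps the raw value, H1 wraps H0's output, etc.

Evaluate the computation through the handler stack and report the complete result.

Answer: [0, (5, 5)]

Evaluation trace:
emit(0) @ H1 ⇒ out+=0
get @ H0 ⇒ 5
H0 returns (5, 5)
H1 returns [0, (5, 5)]
H2 returns [0, (5, 5)]
= [0, (5, 5)]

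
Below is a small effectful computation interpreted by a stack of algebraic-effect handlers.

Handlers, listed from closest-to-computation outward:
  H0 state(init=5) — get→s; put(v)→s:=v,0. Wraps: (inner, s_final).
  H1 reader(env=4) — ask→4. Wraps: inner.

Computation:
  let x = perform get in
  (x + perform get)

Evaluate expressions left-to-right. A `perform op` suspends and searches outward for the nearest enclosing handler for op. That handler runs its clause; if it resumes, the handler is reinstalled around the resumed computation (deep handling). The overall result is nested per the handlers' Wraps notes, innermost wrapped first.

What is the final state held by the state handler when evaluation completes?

Answer: 5

Working:
get @ H0 ⇒ 5
get @ H0 ⇒ 5
H0 returns (10, 5)
H1 returns (10, 5)
= (10, 5)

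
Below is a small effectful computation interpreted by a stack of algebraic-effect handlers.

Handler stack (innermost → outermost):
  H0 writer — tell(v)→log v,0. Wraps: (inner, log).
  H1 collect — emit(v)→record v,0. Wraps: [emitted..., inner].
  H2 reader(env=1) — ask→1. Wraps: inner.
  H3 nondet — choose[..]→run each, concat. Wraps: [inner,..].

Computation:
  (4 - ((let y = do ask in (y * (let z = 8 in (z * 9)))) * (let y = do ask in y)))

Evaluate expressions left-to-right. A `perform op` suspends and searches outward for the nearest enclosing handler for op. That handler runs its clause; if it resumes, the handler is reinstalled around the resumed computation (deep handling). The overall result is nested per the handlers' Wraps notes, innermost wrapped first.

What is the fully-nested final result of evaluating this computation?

Answer: [[(-68, ())]]

Step-by-step:
ask @ H2 ⇒ 1
ask @ H2 ⇒ 1
H0 returns (-68, ())
H1 returns [(-68, ())]
H2 returns [(-68, ())]
H3 returns [[(-68, ())]]
= [[(-68, ())]]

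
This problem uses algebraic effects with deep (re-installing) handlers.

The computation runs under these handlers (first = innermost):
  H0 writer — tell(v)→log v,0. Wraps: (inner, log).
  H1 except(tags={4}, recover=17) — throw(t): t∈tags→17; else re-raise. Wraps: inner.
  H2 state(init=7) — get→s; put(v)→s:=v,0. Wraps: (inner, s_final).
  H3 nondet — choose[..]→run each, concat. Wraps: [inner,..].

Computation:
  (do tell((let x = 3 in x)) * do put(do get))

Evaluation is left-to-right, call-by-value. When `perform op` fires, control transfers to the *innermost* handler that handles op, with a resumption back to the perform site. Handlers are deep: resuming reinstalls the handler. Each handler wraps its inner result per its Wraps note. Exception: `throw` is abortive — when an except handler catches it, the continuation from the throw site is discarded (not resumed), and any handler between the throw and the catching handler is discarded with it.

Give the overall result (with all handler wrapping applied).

Step-by-step:
tell(3) @ H0 ⇒ log+=3
get @ H2 ⇒ 7
put(7) @ H2 ⇒ s:=7
H0 returns (0, (3))
H1 returns (0, (3))
H2 returns ((0, (3)), 7)
H3 returns [((0, (3)), 7)]
= [((0, (3)), 7)]

Answer: [((0, (3)), 7)]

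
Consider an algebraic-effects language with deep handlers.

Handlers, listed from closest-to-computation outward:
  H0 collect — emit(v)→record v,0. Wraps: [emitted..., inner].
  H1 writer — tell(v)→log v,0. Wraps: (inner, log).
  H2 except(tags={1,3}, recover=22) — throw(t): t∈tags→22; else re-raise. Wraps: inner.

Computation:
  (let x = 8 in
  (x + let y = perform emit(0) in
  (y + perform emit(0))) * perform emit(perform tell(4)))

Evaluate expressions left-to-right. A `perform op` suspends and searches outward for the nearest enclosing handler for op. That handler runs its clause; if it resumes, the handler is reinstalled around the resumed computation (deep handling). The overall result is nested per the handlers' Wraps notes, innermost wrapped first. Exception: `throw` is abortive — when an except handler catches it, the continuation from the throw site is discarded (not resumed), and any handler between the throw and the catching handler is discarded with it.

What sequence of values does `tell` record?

Answer: (4)

Step-by-step:
emit(0) @ H0 ⇒ out+=0
emit(0) @ H0 ⇒ out+=0
tell(4) @ H1 ⇒ log+=4
emit(0) @ H0 ⇒ out+=0
H0 returns [0, 0, 0, 0]
H1 returns ([0, 0, 0, 0], (4))
H2 returns ([0, 0, 0, 0], (4))
= ([0, 0, 0, 0], (4))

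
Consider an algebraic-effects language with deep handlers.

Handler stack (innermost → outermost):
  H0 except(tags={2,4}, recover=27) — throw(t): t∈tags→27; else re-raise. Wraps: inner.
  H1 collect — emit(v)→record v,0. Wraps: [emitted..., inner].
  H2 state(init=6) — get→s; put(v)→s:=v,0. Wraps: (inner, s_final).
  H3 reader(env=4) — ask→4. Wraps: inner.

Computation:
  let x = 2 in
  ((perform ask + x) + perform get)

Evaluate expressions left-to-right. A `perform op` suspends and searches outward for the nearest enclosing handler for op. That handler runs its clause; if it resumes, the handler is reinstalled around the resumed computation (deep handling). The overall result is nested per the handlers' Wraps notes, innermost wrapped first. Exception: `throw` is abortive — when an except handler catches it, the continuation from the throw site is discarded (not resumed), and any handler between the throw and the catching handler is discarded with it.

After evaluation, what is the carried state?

Answer: 6

Step-by-step:
ask @ H3 ⇒ 4
get @ H2 ⇒ 6
H0 returns 12
H1 returns [12]
H2 returns ([12], 6)
H3 returns ([12], 6)
= ([12], 6)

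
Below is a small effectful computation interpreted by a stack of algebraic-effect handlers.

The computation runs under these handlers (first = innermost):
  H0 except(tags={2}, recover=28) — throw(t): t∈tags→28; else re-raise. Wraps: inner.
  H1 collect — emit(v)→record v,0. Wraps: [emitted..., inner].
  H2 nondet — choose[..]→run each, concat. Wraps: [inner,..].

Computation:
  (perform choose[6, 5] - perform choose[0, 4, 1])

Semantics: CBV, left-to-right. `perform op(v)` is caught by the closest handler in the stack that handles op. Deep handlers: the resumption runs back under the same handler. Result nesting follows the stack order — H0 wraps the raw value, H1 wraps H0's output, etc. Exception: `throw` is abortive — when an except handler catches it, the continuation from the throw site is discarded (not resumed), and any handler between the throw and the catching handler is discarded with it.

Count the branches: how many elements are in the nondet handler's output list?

Step-by-step:
choose[6, 5] @ H2
  branch[0] choose=6:
    choose[0, 4, 1] @ H2
      branch[0] choose=0:
        H0 returns 6
        H1 returns [6]
        H2 returns [[6]]
      branch[1] choose=4:
        H0 returns 2
        H1 returns [2]
        H2 returns [[2]]
      branch[2] choose=1:
        H0 returns 5
        H1 returns [5]
        H2 returns [[5]]
  branch[1] choose=5:
    choose[0, 4, 1] @ H2
      branch[0] choose=0:
        H0 returns 5
        H1 returns [5]
        H2 returns [[5]]
      branch[1] choose=4:
        H0 returns 1
        H1 returns [1]
        H2 returns [[1]]
      branch[2] choose=1:
        H0 returns 4
        H1 returns [4]
        H2 returns [[4]]
= [[6], [2], [5], [5], [1], [4]]

Answer: 6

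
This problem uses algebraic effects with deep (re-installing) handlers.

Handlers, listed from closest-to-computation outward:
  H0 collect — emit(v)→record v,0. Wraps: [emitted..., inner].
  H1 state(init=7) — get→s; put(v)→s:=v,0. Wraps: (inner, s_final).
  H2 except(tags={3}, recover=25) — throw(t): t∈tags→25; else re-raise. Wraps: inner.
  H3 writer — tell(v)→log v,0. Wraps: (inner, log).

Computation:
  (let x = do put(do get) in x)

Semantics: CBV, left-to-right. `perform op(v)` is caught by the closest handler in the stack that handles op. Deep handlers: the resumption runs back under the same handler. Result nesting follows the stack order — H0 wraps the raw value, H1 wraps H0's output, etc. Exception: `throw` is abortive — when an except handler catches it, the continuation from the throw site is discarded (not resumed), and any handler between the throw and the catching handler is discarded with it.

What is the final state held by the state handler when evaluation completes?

Answer: 7

Evaluation trace:
get @ H1 ⇒ 7
put(7) @ H1 ⇒ s:=7
H0 returns [0]
H1 returns ([0], 7)
H2 returns ([0], 7)
H3 returns (([0], 7), ())
= (([0], 7), ())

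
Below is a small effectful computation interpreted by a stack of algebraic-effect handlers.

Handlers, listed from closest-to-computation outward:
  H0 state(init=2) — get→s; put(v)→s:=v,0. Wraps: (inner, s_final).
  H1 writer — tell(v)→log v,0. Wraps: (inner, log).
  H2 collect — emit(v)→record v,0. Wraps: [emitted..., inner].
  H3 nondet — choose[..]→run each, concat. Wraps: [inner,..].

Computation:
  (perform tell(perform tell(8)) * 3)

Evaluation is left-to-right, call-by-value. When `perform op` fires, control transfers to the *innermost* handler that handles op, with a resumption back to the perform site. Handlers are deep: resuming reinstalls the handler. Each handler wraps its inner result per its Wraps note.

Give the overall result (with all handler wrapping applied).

Answer: [[((0, 2), (8, 0))]]

Evaluation trace:
tell(8) @ H1 ⇒ log+=8
tell(0) @ H1 ⇒ log+=0
H0 returns (0, 2)
H1 returns ((0, 2), (8, 0))
H2 returns [((0, 2), (8, 0))]
H3 returns [[((0, 2), (8, 0))]]
= [[((0, 2), (8, 0))]]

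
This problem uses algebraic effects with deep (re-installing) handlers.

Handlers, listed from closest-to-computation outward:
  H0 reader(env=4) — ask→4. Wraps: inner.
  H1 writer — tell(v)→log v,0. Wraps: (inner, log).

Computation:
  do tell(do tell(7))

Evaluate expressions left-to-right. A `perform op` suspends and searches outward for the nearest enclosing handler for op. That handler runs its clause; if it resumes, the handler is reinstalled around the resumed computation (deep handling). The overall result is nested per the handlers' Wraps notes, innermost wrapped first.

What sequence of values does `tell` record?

Working:
tell(7) @ H1 ⇒ log+=7
tell(0) @ H1 ⇒ log+=0
H0 returns 0
H1 returns (0, (7, 0))
= (0, (7, 0))

Answer: (7, 0)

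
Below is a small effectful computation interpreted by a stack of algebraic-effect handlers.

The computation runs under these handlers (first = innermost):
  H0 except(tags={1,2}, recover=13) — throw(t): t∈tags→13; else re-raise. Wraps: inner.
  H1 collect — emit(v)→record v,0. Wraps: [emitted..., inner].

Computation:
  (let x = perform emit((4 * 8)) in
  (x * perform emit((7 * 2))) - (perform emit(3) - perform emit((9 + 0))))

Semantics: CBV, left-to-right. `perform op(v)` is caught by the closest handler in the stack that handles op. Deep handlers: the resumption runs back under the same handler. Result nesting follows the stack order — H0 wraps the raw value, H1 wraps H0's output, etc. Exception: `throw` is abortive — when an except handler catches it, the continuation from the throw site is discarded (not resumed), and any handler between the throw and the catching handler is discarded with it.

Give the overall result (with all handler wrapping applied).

Working:
emit(32) @ H1 ⇒ out+=32
emit(14) @ H1 ⇒ out+=14
emit(3) @ H1 ⇒ out+=3
emit(9) @ H1 ⇒ out+=9
H0 returns 0
H1 returns [32, 14, 3, 9, 0]
= [32, 14, 3, 9, 0]

Answer: [32, 14, 3, 9, 0]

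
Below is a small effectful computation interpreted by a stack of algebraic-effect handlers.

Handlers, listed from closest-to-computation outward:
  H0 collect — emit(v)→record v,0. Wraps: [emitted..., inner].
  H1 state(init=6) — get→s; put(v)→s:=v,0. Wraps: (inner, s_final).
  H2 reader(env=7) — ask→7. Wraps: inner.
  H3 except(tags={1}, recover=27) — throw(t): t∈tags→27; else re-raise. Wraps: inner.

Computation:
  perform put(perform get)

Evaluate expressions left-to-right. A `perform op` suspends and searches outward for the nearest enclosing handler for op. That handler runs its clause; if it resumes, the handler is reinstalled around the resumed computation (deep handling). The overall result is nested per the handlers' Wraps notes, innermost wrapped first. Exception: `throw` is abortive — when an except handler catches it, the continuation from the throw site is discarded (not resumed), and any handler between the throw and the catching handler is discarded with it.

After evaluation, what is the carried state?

Answer: 6

Working:
get @ H1 ⇒ 6
put(6) @ H1 ⇒ s:=6
H0 returns [0]
H1 returns ([0], 6)
H2 returns ([0], 6)
H3 returns ([0], 6)
= ([0], 6)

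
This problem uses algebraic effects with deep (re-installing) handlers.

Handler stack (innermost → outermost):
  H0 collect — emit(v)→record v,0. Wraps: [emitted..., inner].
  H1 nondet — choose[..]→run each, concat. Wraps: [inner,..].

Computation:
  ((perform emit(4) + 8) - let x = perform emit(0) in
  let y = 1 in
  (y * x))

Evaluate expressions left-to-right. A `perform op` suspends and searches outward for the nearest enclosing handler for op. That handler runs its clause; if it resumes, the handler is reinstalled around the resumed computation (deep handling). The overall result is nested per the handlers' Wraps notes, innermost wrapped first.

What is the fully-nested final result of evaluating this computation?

Step-by-step:
emit(4) @ H0 ⇒ out+=4
emit(0) @ H0 ⇒ out+=0
H0 returns [4, 0, 8]
H1 returns [[4, 0, 8]]
= [[4, 0, 8]]

Answer: [[4, 0, 8]]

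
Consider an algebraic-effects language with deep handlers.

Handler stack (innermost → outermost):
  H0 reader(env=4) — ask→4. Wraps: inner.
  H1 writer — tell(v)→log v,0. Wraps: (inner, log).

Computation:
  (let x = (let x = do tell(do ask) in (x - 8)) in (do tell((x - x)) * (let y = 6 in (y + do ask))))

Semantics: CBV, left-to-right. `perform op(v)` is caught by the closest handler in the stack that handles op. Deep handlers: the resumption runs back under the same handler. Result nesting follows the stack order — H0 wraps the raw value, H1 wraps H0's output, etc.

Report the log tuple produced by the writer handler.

Working:
ask @ H0 ⇒ 4
tell(4) @ H1 ⇒ log+=4
tell(0) @ H1 ⇒ log+=0
ask @ H0 ⇒ 4
H0 returns 0
H1 returns (0, (4, 0))
= (0, (4, 0))

Answer: (4, 0)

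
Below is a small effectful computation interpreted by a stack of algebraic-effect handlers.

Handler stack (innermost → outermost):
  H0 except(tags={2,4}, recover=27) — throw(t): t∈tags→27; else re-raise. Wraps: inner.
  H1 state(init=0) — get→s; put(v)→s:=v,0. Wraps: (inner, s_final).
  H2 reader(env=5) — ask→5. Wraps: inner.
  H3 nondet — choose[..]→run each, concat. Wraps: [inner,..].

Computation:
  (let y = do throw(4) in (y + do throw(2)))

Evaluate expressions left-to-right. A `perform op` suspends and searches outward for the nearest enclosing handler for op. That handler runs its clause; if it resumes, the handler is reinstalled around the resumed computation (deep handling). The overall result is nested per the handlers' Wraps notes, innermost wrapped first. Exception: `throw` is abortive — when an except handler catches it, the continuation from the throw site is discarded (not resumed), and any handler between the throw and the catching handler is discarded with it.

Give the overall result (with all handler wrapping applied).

Answer: [(27, 0)]

Step-by-step:
throw(4) @ H0 caught ⇒ 27
H1 returns (27, 0)
H2 returns (27, 0)
H3 returns [(27, 0)]
= [(27, 0)]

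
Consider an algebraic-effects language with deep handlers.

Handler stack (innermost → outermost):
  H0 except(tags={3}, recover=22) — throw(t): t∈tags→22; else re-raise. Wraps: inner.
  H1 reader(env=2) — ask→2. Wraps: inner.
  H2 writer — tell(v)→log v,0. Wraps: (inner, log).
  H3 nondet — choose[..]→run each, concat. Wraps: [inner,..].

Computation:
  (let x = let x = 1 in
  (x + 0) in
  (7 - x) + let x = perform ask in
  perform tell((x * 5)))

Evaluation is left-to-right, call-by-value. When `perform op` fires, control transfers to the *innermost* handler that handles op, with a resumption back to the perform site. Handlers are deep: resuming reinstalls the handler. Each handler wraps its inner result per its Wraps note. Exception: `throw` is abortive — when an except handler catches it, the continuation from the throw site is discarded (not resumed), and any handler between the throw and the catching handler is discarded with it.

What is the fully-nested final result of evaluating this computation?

Step-by-step:
ask @ H1 ⇒ 2
tell(10) @ H2 ⇒ log+=10
H0 returns 6
H1 returns 6
H2 returns (6, (10))
H3 returns [(6, (10))]
= [(6, (10))]

Answer: [(6, (10))]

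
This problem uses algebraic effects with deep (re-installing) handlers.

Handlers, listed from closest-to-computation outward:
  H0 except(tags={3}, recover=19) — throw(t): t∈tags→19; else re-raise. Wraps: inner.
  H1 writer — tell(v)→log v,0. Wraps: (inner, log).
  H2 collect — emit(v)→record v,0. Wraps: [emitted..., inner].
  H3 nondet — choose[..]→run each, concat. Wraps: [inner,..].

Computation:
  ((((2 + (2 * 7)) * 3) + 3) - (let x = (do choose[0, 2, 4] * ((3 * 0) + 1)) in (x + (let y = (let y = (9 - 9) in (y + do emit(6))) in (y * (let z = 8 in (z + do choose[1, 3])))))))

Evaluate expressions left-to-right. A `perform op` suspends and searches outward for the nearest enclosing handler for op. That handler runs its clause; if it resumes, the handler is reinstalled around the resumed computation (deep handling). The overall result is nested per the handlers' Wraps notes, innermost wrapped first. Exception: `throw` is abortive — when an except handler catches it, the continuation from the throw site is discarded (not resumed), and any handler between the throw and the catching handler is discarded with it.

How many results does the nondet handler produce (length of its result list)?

Answer: 6

Step-by-step:
choose[0, 2, 4] @ H3
  branch[0] choose=0:
    emit(6) @ H2 ⇒ out+=6
    choose[1, 3] @ H3
      branch[0] choose=1:
        H0 returns 51
        H1 returns (51, ())
        H2 returns [6, (51, ())]
        H3 returns [[6, (51, ())]]
      branch[1] choose=3:
        H0 returns 51
        H1 returns (51, ())
        H2 returns [6, (51, ())]
        H3 returns [[6, (51, ())]]
  branch[1] choose=2:
    emit(6) @ H2 ⇒ out+=6
    choose[1, 3] @ H3
      branch[0] choose=1:
        H0 returns 49
        H1 returns (49, ())
        H2 returns [6, (49, ())]
        H3 returns [[6, (49, ())]]
      branch[1] choose=3:
        H0 returns 49
        H1 returns (49, ())
        H2 returns [6, (49, ())]
        H3 returns [[6, (49, ())]]
  branch[2] choose=4:
    emit(6) @ H2 ⇒ out+=6
    choose[1, 3] @ H3
      branch[0] choose=1:
        H0 returns 47
        H1 returns (47, ())
        H2 returns [6, (47, ())]
        H3 returns [[6, (47, ())]]
      branch[1] choose=3:
        H0 returns 47
        H1 returns (47, ())
        H2 returns [6, (47, ())]
        H3 returns [[6, (47, ())]]
= [[6, (51, ())], [6, (51, ())], [6, (49, ())], [6, (49, ())], [6, (47, ())], [6, (47, ())]]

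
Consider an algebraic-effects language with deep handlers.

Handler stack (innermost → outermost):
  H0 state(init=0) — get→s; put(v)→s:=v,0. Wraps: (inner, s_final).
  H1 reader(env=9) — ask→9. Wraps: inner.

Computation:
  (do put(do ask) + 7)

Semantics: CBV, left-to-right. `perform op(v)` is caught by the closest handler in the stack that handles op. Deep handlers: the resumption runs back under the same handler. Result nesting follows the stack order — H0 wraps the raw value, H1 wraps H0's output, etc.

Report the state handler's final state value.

Answer: 9

Step-by-step:
ask @ H1 ⇒ 9
put(9) @ H0 ⇒ s:=9
H0 returns (7, 9)
H1 returns (7, 9)
= (7, 9)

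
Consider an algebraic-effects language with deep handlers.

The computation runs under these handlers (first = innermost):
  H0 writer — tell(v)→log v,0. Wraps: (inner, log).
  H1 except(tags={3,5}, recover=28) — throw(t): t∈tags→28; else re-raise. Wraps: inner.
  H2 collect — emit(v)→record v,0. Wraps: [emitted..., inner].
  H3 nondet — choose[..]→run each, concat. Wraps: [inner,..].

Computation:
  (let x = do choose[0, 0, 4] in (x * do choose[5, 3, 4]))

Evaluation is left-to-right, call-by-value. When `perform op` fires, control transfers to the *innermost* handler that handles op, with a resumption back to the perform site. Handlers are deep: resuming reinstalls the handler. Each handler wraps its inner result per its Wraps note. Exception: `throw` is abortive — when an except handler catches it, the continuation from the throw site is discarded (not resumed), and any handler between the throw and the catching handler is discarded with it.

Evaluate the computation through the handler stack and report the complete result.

Working:
choose[0, 0, 4] @ H3
  branch[0] choose=0:
    choose[5, 3, 4] @ H3
      branch[0] choose=5:
        H0 returns (0, ())
        H1 returns (0, ())
        H2 returns [(0, ())]
        H3 returns [[(0, ())]]
      branch[1] choose=3:
        H0 returns (0, ())
        H1 returns (0, ())
        H2 returns [(0, ())]
        H3 returns [[(0, ())]]
      branch[2] choose=4:
        H0 returns (0, ())
        H1 returns (0, ())
        H2 returns [(0, ())]
        H3 returns [[(0, ())]]
  branch[1] choose=0:
    choose[5, 3, 4] @ H3
      branch[0] choose=5:
        H0 returns (0, ())
        H1 returns (0, ())
        H2 returns [(0, ())]
        H3 returns [[(0, ())]]
      branch[1] choose=3:
        H0 returns (0, ())
        H1 returns (0, ())
        H2 returns [(0, ())]
        H3 returns [[(0, ())]]
      branch[2] choose=4:
        H0 returns (0, ())
        H1 returns (0, ())
        H2 returns [(0, ())]
        H3 returns [[(0, ())]]
  branch[2] choose=4:
    choose[5, 3, 4] @ H3
      branch[0] choose=5:
        H0 returns (20, ())
        H1 returns (20, ())
        H2 returns [(20, ())]
        H3 returns [[(20, ())]]
      branch[1] choose=3:
        H0 returns (12, ())
        H1 returns (12, ())
        H2 returns [(12, ())]
        H3 returns [[(12, ())]]
      branch[2] choose=4:
        H0 returns (16, ())
        H1 returns (16, ())
        H2 returns [(16, ())]
        H3 returns [[(16, ())]]
= [[(0, ())], [(0, ())], [(0, ())], [(0, ())], [(0, ())], [(0, ())], [(20, ())], [(12, ())], [(16, ())]]

Answer: [[(0, ())], [(0, ())], [(0, ())], [(0, ())], [(0, ())], [(0, ())], [(20, ())], [(12, ())], [(16, ())]]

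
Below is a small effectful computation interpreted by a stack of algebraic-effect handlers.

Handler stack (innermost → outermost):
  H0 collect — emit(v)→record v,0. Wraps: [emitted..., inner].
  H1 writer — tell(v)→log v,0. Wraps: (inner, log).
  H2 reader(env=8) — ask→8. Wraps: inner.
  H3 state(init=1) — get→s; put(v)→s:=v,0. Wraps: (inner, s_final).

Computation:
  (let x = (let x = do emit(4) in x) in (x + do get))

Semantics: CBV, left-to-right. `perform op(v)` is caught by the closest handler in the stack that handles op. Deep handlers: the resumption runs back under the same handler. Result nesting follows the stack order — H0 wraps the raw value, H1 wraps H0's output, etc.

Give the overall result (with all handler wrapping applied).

Answer: (([4, 1], ()), 1)

Evaluation trace:
emit(4) @ H0 ⇒ out+=4
get @ H3 ⇒ 1
H0 returns [4, 1]
H1 returns ([4, 1], ())
H2 returns ([4, 1], ())
H3 returns (([4, 1], ()), 1)
= (([4, 1], ()), 1)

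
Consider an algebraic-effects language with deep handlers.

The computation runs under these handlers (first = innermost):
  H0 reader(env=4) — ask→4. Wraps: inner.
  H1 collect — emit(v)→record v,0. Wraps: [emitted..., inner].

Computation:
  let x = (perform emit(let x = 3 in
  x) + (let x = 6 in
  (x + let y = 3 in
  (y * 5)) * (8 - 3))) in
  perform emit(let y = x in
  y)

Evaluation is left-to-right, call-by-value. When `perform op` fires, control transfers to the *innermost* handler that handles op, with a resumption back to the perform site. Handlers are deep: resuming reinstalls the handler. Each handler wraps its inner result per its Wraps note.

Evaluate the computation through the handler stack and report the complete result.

Answer: [3, 105, 0]

Evaluation trace:
emit(3) @ H1 ⇒ out+=3
emit(105) @ H1 ⇒ out+=105
H0 returns 0
H1 returns [3, 105, 0]
= [3, 105, 0]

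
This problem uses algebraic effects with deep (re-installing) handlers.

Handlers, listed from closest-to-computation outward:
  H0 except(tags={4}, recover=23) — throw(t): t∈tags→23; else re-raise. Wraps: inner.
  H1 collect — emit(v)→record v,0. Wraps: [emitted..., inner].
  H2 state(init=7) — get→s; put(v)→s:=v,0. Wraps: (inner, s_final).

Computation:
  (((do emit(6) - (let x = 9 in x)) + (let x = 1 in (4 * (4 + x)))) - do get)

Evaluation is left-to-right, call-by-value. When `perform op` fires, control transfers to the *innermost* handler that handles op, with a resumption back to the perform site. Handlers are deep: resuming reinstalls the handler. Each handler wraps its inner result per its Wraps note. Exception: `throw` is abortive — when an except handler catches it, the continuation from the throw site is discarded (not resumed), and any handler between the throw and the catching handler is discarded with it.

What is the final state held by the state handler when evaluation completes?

Answer: 7

Step-by-step:
emit(6) @ H1 ⇒ out+=6
get @ H2 ⇒ 7
H0 returns 4
H1 returns [6, 4]
H2 returns ([6, 4], 7)
= ([6, 4], 7)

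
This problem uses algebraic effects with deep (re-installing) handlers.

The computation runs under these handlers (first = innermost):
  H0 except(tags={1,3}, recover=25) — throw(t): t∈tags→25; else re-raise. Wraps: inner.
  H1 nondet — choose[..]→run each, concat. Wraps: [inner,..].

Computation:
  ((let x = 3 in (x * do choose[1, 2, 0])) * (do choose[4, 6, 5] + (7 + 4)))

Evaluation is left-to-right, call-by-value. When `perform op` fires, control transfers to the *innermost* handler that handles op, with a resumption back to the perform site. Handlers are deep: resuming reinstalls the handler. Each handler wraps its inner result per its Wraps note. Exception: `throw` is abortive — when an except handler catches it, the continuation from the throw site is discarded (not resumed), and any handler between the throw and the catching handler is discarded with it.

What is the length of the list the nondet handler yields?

Evaluation trace:
choose[1, 2, 0] @ H1
  branch[0] choose=1:
    choose[4, 6, 5] @ H1
      branch[0] choose=4:
        H0 returns 45
        H1 returns [45]
      branch[1] choose=6:
        H0 returns 51
        H1 returns [51]
      branch[2] choose=5:
        H0 returns 48
        H1 returns [48]
  branch[1] choose=2:
    choose[4, 6, 5] @ H1
      branch[0] choose=4:
        H0 returns 90
        H1 returns [90]
      branch[1] choose=6:
        H0 returns 102
        H1 returns [102]
      branch[2] choose=5:
        H0 returns 96
        H1 returns [96]
  branch[2] choose=0:
    choose[4, 6, 5] @ H1
      branch[0] choose=4:
        H0 returns 0
        H1 returns [0]
      branch[1] choose=6:
        H0 returns 0
        H1 returns [0]
      branch[2] choose=5:
        H0 returns 0
        H1 returns [0]
= [45, 51, 48, 90, 102, 96, 0, 0, 0]

Answer: 9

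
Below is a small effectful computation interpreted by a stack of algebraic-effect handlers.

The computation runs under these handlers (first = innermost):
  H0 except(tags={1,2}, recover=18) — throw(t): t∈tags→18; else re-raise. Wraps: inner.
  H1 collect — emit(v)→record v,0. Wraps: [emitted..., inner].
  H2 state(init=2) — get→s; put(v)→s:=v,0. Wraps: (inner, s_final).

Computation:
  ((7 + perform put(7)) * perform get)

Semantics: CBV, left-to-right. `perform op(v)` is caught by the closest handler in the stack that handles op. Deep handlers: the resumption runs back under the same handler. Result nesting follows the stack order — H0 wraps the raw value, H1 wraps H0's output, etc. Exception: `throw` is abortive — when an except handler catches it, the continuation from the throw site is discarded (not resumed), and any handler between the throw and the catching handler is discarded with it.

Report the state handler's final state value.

Answer: 7

Evaluation trace:
put(7) @ H2 ⇒ s:=7
get @ H2 ⇒ 7
H0 returns 49
H1 returns [49]
H2 returns ([49], 7)
= ([49], 7)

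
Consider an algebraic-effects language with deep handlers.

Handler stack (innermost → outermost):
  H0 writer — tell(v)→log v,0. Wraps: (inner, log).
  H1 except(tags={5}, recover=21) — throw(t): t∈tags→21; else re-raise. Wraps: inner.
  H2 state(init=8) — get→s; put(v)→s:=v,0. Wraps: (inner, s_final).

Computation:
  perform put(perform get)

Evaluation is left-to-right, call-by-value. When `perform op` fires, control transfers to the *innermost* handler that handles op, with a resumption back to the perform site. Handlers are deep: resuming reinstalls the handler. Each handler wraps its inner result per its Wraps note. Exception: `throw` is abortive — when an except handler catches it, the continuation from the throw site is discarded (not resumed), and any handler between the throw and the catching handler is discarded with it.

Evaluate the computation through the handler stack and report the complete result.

Working:
get @ H2 ⇒ 8
put(8) @ H2 ⇒ s:=8
H0 returns (0, ())
H1 returns (0, ())
H2 returns ((0, ()), 8)
= ((0, ()), 8)

Answer: ((0, ()), 8)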